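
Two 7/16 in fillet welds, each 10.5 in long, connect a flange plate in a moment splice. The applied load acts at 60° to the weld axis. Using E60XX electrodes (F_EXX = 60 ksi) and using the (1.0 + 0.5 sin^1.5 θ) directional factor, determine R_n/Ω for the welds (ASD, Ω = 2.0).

t_e = 0.707 × 0.4375 = 0.3093 in; A_we = 0.3093 × 21 = 6.496 in².
Directional factor: 1.0 + 0.5 sin^1.5(60°) = 1.403.
F_nw = 0.6 × 60 × 1.403 = 50.51 ksi.
R_n/Ω = (50.51 × 6.496) / 2.0 = 164 kips.

R_n/Ω ≈ 164 kips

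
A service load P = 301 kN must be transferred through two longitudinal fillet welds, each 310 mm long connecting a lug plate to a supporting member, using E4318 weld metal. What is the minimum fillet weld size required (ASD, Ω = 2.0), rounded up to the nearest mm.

w = 6 mm

E43XX → F_EXX = 430 MPa.
Total weld length L = 620 mm.
Required throat t_e = P × Ω / (0.6 F_EXX × L) = 301 × 2.0 / (0.6 × 430 × 620 × 10⁻³) = 3.763 mm.
Required leg w = t_e / 0.707 = 5.323 mm → use 6 mm.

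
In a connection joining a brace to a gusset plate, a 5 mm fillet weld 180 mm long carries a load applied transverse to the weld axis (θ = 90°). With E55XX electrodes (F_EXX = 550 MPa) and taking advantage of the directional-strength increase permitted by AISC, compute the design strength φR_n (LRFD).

t_e = 0.707 × 5 = 3.535 mm; A_we = 3.535 × 180 = 636.3 mm².
Directional factor: 1.0 + 0.5 sin^1.5(90°) = 1.5.
F_nw = 0.6 × 550 × 1.5 = 495 MPa.
φR_n = 0.75 × 495 × 636.3 × 10⁻³ = 236.2 kN.

φR_n ≈ 236 kN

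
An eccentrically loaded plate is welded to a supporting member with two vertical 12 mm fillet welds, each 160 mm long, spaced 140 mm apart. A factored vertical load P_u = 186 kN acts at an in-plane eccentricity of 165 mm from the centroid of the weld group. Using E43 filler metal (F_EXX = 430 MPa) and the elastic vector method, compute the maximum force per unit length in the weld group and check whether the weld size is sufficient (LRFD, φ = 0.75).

f_max ≈ 1880 N/mm; NOT adequate

Total weld length L_w = 320 mm. Treat welds as unit-width lines.
Polar moment about centroid: J = 2[d³/12 + d(b/2)²] = 2[160³/12 + 160×70²] = 2251000 mm³.
Direct shear f_v = P/L_w = 186×10³ / 320 = 581.2 N/mm (vertical).
Torsion M = P·e = 186×10³ × 165 = 30690000 N·mm.
Critical point at (x, y) = (70, 80) from centroid. f_tx = M·y/J = 1091 N/mm; f_ty = M·x/J = 954.5 N/mm.
Resultant f_max = √[f_tx² + (f_v + f_ty)²] = √[1091² + (581.2 + 954.5)²] = 1884 N/mm.
Capacity per unit length: φr_n = 0.75 × 0.6 × 430 × (0.707 × 12) = 1642 N/mm.
1884 > 1642 → NOT adequate.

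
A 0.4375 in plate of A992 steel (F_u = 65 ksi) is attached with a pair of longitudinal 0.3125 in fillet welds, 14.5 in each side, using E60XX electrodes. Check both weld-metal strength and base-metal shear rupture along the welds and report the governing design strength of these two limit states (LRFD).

φR_n ≈ 173 kips (weld metal governs)

E60XX → F_EXX = 60 ksi.
t_e = 0.707 × 0.3125 = 0.2209 in; L = 29 in.
Weld metal: φR_n = 0.75 × 0.6 × 60 × 0.2209 × 29 = 173 kips.
Base metal (shear rupture): φR_n = 0.75 × 0.6 × 65 × 0.4375 × 29 = 371.1 kips.
Governing: weld metal.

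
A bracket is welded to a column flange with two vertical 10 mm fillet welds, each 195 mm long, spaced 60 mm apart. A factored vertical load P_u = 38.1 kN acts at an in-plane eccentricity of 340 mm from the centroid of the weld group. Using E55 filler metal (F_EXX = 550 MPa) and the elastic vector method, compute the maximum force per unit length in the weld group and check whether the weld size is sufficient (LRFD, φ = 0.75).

Total weld length L_w = 390 mm. Treat welds as unit-width lines.
Polar moment about centroid: J = 2[d³/12 + d(b/2)²] = 2[195³/12 + 195×30²] = 1587000 mm³.
Direct shear f_v = P/L_w = 38.1×10³ / 390 = 97.69 N/mm (vertical).
Torsion M = P·e = 38.1×10³ × 340 = 12954000 N·mm.
Critical point at (x, y) = (30, 97.5) from centroid. f_tx = M·y/J = 795.9 N/mm; f_ty = M·x/J = 244.9 N/mm.
Resultant f_max = √[f_tx² + (f_v + f_ty)²] = √[795.9² + (97.69 + 244.9)²] = 866.5 N/mm.
Capacity per unit length: φr_n = 0.75 × 0.6 × 550 × (0.707 × 10) = 1750 N/mm.
866.5 ≤ 1750 → adequate.

f_max ≈ 867 N/mm; adequate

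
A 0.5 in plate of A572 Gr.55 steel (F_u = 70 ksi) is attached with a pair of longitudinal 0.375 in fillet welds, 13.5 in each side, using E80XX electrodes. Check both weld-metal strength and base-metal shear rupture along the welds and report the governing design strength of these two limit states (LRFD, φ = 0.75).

E80XX → F_EXX = 80 ksi.
t_e = 0.707 × 0.375 = 0.2651 in; L = 27 in.
Weld metal: φR_n = 0.75 × 0.6 × 80 × 0.2651 × 27 = 257.7 kips.
Base metal (shear rupture): φR_n = 0.75 × 0.6 × 70 × 0.5 × 27 = 425.2 kips.
Governing: weld metal.

φR_n ≈ 258 kips (weld metal governs)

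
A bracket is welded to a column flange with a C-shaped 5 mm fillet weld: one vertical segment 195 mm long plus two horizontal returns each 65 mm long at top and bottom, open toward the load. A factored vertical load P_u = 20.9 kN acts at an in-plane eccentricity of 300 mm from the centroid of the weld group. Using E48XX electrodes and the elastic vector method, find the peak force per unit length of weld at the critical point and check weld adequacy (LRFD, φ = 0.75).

f_max ≈ 384 N/mm; adequate

E48XX → F_EXX = 480 MPa.
Total weld length L_w = 325 mm. Treat welds as unit-width lines.
Centroid: x̄ = 2×65×32.5 / 325 = 13 mm from the vertical weld.
Polar moment about centroid: J = I_x + I_y = [195³/12 + 2×65×97.5²] + [195×13² + 2(65³/12 + 65×19.5²)] = 1982000 mm³.
Direct shear f_v = P/L_w = 20.9×10³ / 325 = 64.31 N/mm (vertical).
Torsion M = P·e = 20.9×10³ × 300 = 6270000 N·mm.
Critical point at (x, y) = (52, 97.5) from centroid. f_tx = M·y/J = 308.5 N/mm; f_ty = M·x/J = 164.5 N/mm.
Resultant f_max = √[f_tx² + (f_v + f_ty)²] = √[308.5² + (64.31 + 164.5)²] = 384.1 N/mm.
Capacity per unit length: φr_n = 0.75 × 0.6 × 480 × (0.707 × 5) = 763.6 N/mm.
384.1 ≤ 763.6 → adequate.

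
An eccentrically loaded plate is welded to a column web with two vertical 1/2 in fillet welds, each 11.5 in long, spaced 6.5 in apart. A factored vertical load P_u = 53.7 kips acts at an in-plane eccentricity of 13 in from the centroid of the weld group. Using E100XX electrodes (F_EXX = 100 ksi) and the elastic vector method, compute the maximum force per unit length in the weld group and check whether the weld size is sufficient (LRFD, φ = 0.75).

Total weld length L_w = 23 in. Treat welds as unit-width lines.
Polar moment about centroid: J = 2[d³/12 + d(b/2)²] = 2[11.5³/12 + 11.5×3.25²] = 496.4 in³.
Direct shear f_v = P/L_w = 53.7 / 23 = 2.335 kip/in (vertical).
Torsion M = P·e = 53.7 × 13 = 698.1 kip·in.
Critical point at (x, y) = (3.25, 5.75) from centroid. f_tx = M·y/J = 8.086 kip/in; f_ty = M·x/J = 4.57 kip/in.
Resultant f_max = √[f_tx² + (f_v + f_ty)²] = √[8.086² + (2.335 + 4.57)²] = 10.63 kip/in.
Capacity per unit length: φr_n = 0.75 × 0.6 × 100 × (0.707 × 0.5) = 15.91 kip/in.
10.63 ≤ 15.91 → adequate.

f_max ≈ 10.6 kip/in; adequate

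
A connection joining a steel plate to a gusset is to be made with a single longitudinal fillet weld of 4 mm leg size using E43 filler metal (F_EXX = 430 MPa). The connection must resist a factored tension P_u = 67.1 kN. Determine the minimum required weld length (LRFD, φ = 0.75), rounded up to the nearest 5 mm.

L = 125 mm

Throat t_e = 0.707 × 4 = 2.828 mm.
φr_n = 0.75 × 0.6 × 430 × 2.828 × 10⁻³ = 0.5472 kN/mm.
L_req = P_u / φr_n = 67.1 / 0.5472 = 122.6 mm total.
Round up → use L = 125 mm.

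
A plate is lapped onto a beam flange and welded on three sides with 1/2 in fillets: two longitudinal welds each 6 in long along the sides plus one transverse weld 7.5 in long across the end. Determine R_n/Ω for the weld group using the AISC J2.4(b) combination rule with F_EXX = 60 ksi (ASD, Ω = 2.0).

t_e = 0.707 × 0.5 = 0.3535 in.
R_nwl = 0.6 × 60 × 0.3535 × 12 = 152.7 kip (longitudinal, 2 welds).
R_nwt = 0.6 × 60 × 0.3535 × 7.5 = 95.44 kip (transverse, base value).
(i) R_nwl + R_nwt = 248.2 kip; (ii) 0.85 R_nwl + 1.5 R_nwt = 273 kip.
R_n = max = 273 kip [governs: (ii)]; R_n/Ω = 136.5 kip.

R_n/Ω ≈ 136 kip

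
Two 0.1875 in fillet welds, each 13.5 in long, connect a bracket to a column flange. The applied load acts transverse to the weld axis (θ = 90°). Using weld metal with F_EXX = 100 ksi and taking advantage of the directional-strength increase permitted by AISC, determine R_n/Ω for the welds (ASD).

R_n/Ω ≈ 161 kip

t_e = 0.707 × 0.1875 = 0.1326 in; A_we = 0.1326 × 27 = 3.579 in².
Directional factor: 1.0 + 0.5 sin^1.5(90°) = 1.5.
F_nw = 0.6 × 100 × 1.5 = 90 ksi.
R_n/Ω = (90 × 3.579) / 2.0 = 161.1 kip.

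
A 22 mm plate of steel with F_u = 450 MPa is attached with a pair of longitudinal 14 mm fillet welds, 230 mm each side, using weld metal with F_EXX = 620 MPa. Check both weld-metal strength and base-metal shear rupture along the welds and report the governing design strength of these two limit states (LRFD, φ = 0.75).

t_e = 0.707 × 14 = 9.898 mm; L = 460 mm.
Weld metal: φR_n = 0.75 × 0.6 × 620 × 9.898 × 460 × 10⁻³ = 1270 kN.
Base metal (shear rupture): φR_n = 0.75 × 0.6 × 450 × 22 × 460 × 10⁻³ = 2049 kN.
Governing: weld metal.

φR_n ≈ 1270 kN (weld metal governs)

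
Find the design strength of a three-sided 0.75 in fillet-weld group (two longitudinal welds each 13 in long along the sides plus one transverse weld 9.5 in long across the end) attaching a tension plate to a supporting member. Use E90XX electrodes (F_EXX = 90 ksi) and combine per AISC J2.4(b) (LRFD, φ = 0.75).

t_e = 0.707 × 0.75 = 0.5302 in.
R_nwl = 0.6 × 90 × 0.5302 × 26 = 744.5 kip (longitudinal, 2 welds).
R_nwt = 0.6 × 90 × 0.5302 × 9.5 = 272 kip (transverse, base value).
(i) R_nwl + R_nwt = 1016 kip; (ii) 0.85 R_nwl + 1.5 R_nwt = 1041 kip.
R_n = max = 1041 kip [governs: (ii)]; φR_n = 780.6 kip.

φR_n ≈ 781 kip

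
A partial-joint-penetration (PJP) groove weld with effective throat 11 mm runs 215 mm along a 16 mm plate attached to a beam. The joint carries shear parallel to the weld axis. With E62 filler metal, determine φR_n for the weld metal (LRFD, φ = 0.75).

E62XX → F_EXX = 620 MPa.
Effective throat (given) t_e = 11 mm.
A_we = 11 × 215 = 2365 mm².
F_nw = 0.6 F_EXX = 372 MPa.
φR_n = 0.75 × 372 × 2365 × 10⁻³ = 659.8 kN.

φR_n ≈ 660 kN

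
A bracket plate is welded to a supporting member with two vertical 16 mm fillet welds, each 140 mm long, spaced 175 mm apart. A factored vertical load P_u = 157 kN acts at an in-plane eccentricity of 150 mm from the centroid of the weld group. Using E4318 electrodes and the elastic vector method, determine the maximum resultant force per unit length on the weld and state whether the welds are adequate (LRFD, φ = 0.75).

E43XX → F_EXX = 430 MPa.
Total weld length L_w = 280 mm. Treat welds as unit-width lines.
Polar moment about centroid: J = 2[d³/12 + d(b/2)²] = 2[140³/12 + 140×87.5²] = 2601000 mm³.
Direct shear f_v = P/L_w = 157×10³ / 280 = 560.7 N/mm (vertical).
Torsion M = P·e = 157×10³ × 150 = 23550000 N·mm.
Critical point at (x, y) = (87.5, 70) from centroid. f_tx = M·y/J = 633.8 N/mm; f_ty = M·x/J = 792.2 N/mm.
Resultant f_max = √[f_tx² + (f_v + f_ty)²] = √[633.8² + (560.7 + 792.2)²] = 1494 N/mm.
Capacity per unit length: φr_n = 0.75 × 0.6 × 430 × (0.707 × 16) = 2189 N/mm.
1494 ≤ 2189 → adequate.

f_max ≈ 1490 N/mm; adequate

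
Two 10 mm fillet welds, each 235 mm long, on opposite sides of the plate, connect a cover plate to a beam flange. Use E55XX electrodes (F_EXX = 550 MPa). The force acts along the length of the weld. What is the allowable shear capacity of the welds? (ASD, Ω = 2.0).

R_n/Ω ≈ 548 kN

Effective throat t_e = 0.707 × 10 = 7.07 mm.
Total length L = 470 mm; A_we = 7.07 × 470 = 3323 mm².
F_nw = 0.6 F_EXX = 0.6 × 550 = 330 MPa.
R_n = 330 × 3323 × 10⁻³ = 1097 kN; R_n/Ω = 1097/2.0 = 548.3 kN.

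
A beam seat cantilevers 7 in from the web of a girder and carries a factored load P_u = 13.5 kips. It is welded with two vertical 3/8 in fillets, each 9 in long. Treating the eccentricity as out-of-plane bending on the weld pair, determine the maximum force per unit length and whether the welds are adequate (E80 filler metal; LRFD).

E80XX → F_EXX = 80 ksi.
L_w = 2 × 9 = 18 in; section modulus (unit throat) S = 2 × L²/6 = 27 in².
Direct shear f_v = P/L_w = 13.5/18 = 0.75 kip/in.
Moment M = P × e = 13.5 × 7 = 94.5 kip·in; bending f_b = M/S = 3.5 kip/in.
f_max = √(f_v² + f_b²) = √(0.75² + 3.5²) = 3.579 kip/in.
φr_n = 0.75 × 0.6 × 80 × (0.707 × 0.375) = 9.544 kip/in → adequate.

f_max ≈ 3.58 kip/in; adequate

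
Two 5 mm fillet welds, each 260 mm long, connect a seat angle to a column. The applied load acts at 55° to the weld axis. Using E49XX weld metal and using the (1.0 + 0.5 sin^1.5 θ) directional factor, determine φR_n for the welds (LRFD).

φR_n ≈ 556 kN

E49XX → F_EXX = 490 MPa.
t_e = 0.707 × 5 = 3.535 mm; A_we = 3.535 × 520 = 1838 mm².
Directional factor: 1.0 + 0.5 sin^1.5(55°) = 1.371.
F_nw = 0.6 × 490 × 1.371 = 403 MPa.
φR_n = 0.75 × 403 × 1838 × 10⁻³ = 555.6 kN.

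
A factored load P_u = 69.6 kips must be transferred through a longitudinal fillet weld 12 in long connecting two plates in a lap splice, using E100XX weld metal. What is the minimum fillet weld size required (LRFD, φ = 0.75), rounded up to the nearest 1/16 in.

w = 3/16 in

E100XX → F_EXX = 100 ksi.
Total weld length L = 12 in.
Required throat t_e = P_u / (φ × 0.6 F_EXX × L) = 69.6 / (0.75 × 0.6 × 100 × 12) = 0.1289 in.
Required leg w = t_e / 0.707 = 0.1823 in → use 3/16 in.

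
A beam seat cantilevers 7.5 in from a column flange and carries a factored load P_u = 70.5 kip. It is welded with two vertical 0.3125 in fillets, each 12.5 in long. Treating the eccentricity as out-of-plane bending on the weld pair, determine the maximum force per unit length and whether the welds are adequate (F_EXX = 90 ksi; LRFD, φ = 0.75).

L_w = 2 × 12.5 = 25 in; section modulus (unit throat) S = 2 × L²/6 = 52.08 in².
Direct shear f_v = P/L_w = 70.5/25 = 2.82 kip/in.
Moment M = P × e = 70.5 × 7.5 = 528.75 kip·in; bending f_b = M/S = 10.15 kip/in.
f_max = √(f_v² + f_b²) = √(2.82² + 10.15²) = 10.54 kip/in.
φr_n = 0.75 × 0.6 × 90 × (0.707 × 0.3125) = 8.948 kip/in → NOT adequate.

f_max ≈ 10.5 kip/in; NOT adequate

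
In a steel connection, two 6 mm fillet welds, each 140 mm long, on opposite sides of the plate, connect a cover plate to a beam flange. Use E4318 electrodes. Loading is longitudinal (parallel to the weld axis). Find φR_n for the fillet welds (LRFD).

φR_n ≈ 230 kN

E43XX → F_EXX = 430 MPa.
Effective throat t_e = 0.707 × 6 = 4.242 mm.
Total length L = 280 mm; A_we = 4.242 × 280 = 1188 mm².
F_nw = 0.6 F_EXX = 0.6 × 430 = 258 MPa.
φR_n = 0.75 × 258 × 1188 × 10⁻³ = 229.8 kN.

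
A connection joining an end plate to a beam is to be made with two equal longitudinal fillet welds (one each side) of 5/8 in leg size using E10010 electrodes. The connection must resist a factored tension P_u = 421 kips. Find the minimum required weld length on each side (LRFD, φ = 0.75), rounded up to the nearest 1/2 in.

E100XX → F_EXX = 100 ksi.
Throat t_e = 0.707 × 0.625 = 0.4419 in.
φr_n = 0.75 × 0.6 × 100 × 0.4419 = 19.88 kips/in.
L_req = P_u / φr_n = 421 / 19.88 = 21.17 in total.
Per side: 21.17 / 2 = 10.59 in.
Round up → use L = 11 in on each side.

L = 11 in on each side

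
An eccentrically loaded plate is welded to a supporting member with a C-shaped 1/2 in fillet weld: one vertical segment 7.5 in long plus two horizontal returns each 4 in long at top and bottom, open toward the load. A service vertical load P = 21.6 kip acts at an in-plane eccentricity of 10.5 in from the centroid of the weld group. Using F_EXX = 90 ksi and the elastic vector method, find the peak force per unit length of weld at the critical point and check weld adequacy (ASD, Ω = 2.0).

Total weld length L_w = 15.5 in. Treat welds as unit-width lines.
Centroid: x̄ = 2×4×2 / 15.5 = 1.032 in from the vertical weld.
Polar moment about centroid: J = I_x + I_y = [7.5³/12 + 2×4×3.75²] + [7.5×1.032² + 2(4³/12 + 4×0.9677²)] = 173.8 in³.
Direct shear f_v = P/L_w = 21.6 / 15.5 = 1.394 kip/in (vertical).
Torsion M = P·e = 21.6 × 10.5 = 226.8 kip·in.
Critical point at (x, y) = (2.968, 3.75) from centroid. f_tx = M·y/J = 4.893 kip/in; f_ty = M·x/J = 3.873 kip/in.
Resultant f_max = √[f_tx² + (f_v + f_ty)²] = √[4.893² + (1.394 + 3.873)²] = 7.189 kip/in.
Capacity per unit length: r_n/Ω = (1/2.0) × 0.6 × 90 × (0.707 × 0.5) = 9.544 kip/in.
7.189 ≤ 9.544 → adequate.

f_max ≈ 7.19 kip/in; adequate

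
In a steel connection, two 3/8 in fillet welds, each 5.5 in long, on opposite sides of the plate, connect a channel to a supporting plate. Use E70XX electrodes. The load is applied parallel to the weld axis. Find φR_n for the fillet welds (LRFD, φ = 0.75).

φR_n ≈ 91.9 kip

E70XX → F_EXX = 70 ksi.
Effective throat t_e = 0.707 × 0.375 = 0.2651 in.
Total length L = 11 in; A_we = 0.2651 × 11 = 2.916 in².
F_nw = 0.6 F_EXX = 0.6 × 70 = 42 ksi.
φR_n = 0.75 × 42 × 2.916 = 91.87 kip.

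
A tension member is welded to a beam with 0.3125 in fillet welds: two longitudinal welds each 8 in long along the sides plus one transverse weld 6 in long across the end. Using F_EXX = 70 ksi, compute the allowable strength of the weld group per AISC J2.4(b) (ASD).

t_e = 0.707 × 0.3125 = 0.2209 in.
R_nwl = 0.6 × 70 × 0.2209 × 16 = 148.5 kips (longitudinal, 2 welds).
R_nwt = 0.6 × 70 × 0.2209 × 6 = 55.68 kips (transverse, base value).
(i) R_nwl + R_nwt = 204.1 kips; (ii) 0.85 R_nwl + 1.5 R_nwt = 209.7 kips.
R_n = max = 209.7 kips [governs: (ii)]; R_n/Ω = 104.9 kips.

R_n/Ω ≈ 105 kips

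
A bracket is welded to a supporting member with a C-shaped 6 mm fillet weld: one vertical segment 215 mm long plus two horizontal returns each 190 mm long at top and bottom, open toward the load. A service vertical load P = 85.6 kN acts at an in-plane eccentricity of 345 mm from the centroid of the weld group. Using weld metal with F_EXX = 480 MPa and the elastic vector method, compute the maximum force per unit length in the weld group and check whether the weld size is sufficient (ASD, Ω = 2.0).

Total weld length L_w = 595 mm. Treat welds as unit-width lines.
Centroid: x̄ = 2×190×95 / 595 = 60.67 mm from the vertical weld.
Polar moment about centroid: J = I_x + I_y = [215³/12 + 2×190×107.5²] + [215×60.67² + 2(190³/12 + 190×34.33²)] = 7602000 mm³.
Direct shear f_v = P/L_w = 85.6×10³ / 595 = 143.9 N/mm (vertical).
Torsion M = P·e = 85.6×10³ × 345 = 29532000 N·mm.
Critical point at (x, y) = (129.3, 107.5) from centroid. f_tx = M·y/J = 417.6 N/mm; f_ty = M·x/J = 502.4 N/mm.
Resultant f_max = √[f_tx² + (f_v + f_ty)²] = √[417.6² + (143.9 + 502.4)²] = 769.5 N/mm.
Capacity per unit length: r_n/Ω = (1/2.0) × 0.6 × 480 × (0.707 × 6) = 610.8 N/mm.
769.5 > 610.8 → NOT adequate.

f_max ≈ 769 N/mm; NOT adequate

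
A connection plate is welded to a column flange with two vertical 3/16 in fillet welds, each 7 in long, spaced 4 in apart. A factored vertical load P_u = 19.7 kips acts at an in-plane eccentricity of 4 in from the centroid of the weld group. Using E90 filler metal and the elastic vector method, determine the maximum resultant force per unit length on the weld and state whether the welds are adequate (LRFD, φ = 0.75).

E90XX → F_EXX = 90 ksi.
Total weld length L_w = 14 in. Treat welds as unit-width lines.
Polar moment about centroid: J = 2[d³/12 + d(b/2)²] = 2[7³/12 + 7×2²] = 113.2 in³.
Direct shear f_v = P/L_w = 19.7 / 14 = 1.407 kip/in (vertical).
Torsion M = P·e = 19.7 × 4 = 78.8 kip·in.
Critical point at (x, y) = (2, 3.5) from centroid. f_tx = M·y/J = 2.437 kip/in; f_ty = M·x/J = 1.393 kip/in.
Resultant f_max = √[f_tx² + (f_v + f_ty)²] = √[2.437² + (1.407 + 1.393)²] = 3.712 kip/in.
Capacity per unit length: φr_n = 0.75 × 0.6 × 90 × (0.707 × 0.1875) = 5.369 kip/in.
3.712 ≤ 5.369 → adequate.

f_max ≈ 3.71 kip/in; adequate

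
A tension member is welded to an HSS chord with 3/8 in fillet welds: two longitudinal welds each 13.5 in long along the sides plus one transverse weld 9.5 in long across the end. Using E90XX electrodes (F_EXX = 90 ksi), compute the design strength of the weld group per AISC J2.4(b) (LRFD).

t_e = 0.707 × 0.375 = 0.2651 in.
R_nwl = 0.6 × 90 × 0.2651 × 27 = 386.6 kips (longitudinal, 2 welds).
R_nwt = 0.6 × 90 × 0.2651 × 9.5 = 136 kips (transverse, base value).
(i) R_nwl + R_nwt = 522.6 kips; (ii) 0.85 R_nwl + 1.5 R_nwt = 532.6 kips.
R_n = max = 532.6 kips [governs: (ii)]; φR_n = 399.4 kips.

φR_n ≈ 399 kips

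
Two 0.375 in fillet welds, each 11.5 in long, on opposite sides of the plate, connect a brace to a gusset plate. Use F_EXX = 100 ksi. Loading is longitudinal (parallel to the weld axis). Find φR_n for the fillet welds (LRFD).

φR_n ≈ 274 kip

Effective throat t_e = 0.707 × 0.375 = 0.2651 in.
Total length L = 23 in; A_we = 0.2651 × 23 = 6.098 in².
F_nw = 0.6 F_EXX = 0.6 × 100 = 60 ksi.
φR_n = 0.75 × 60 × 6.098 = 274.4 kip.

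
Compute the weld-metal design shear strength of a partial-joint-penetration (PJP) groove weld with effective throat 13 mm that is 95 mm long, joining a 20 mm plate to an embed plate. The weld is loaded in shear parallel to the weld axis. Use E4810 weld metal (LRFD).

E48XX → F_EXX = 480 MPa.
Effective throat (given) t_e = 13 mm.
A_we = 13 × 95 = 1235 mm².
F_nw = 0.6 F_EXX = 288 MPa.
φR_n = 0.75 × 288 × 1235 × 10⁻³ = 266.8 kN.

φR_n ≈ 267 kN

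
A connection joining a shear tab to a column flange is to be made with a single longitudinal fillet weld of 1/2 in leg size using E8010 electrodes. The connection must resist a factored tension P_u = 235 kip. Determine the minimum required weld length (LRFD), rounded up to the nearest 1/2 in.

L = 18.5 in

E80XX → F_EXX = 80 ksi.
Throat t_e = 0.707 × 0.5 = 0.3535 in.
φr_n = 0.75 × 0.6 × 80 × 0.3535 = 12.73 kip/in.
L_req = P_u / φr_n = 235 / 12.73 = 18.47 in total.
Round up → use L = 18.5 in.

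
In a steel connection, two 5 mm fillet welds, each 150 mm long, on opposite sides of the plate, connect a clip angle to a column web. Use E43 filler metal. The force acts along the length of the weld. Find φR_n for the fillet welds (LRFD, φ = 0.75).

E43XX → F_EXX = 430 MPa.
Effective throat t_e = 0.707 × 5 = 3.535 mm.
Total length L = 300 mm; A_we = 3.535 × 300 = 1060 mm².
F_nw = 0.6 F_EXX = 0.6 × 430 = 258 MPa.
φR_n = 0.75 × 258 × 1060 × 10⁻³ = 205.2 kN.

φR_n ≈ 205 kN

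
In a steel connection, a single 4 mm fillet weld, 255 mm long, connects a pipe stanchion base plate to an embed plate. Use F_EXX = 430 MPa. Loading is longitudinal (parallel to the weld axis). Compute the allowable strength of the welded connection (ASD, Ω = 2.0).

Effective throat t_e = 0.707 × 4 = 2.828 mm.
Total length L = 255 mm; A_we = 2.828 × 255 = 721.1 mm².
F_nw = 0.6 F_EXX = 0.6 × 430 = 258 MPa.
R_n = 258 × 721.1 × 10⁻³ = 186.1 kN; R_n/Ω = 186.1/2.0 = 93.03 kN.

R_n/Ω ≈ 93 kN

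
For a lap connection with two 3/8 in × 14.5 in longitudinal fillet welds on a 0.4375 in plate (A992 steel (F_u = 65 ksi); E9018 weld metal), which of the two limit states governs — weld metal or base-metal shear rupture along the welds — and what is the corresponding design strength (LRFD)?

φR_n ≈ 311 kip (weld metal governs)

E90XX → F_EXX = 90 ksi.
t_e = 0.707 × 0.375 = 0.2651 in; L = 29 in.
Weld metal: φR_n = 0.75 × 0.6 × 90 × 0.2651 × 29 = 311.4 kip.
Base metal (shear rupture): φR_n = 0.75 × 0.6 × 65 × 0.4375 × 29 = 371.1 kip.
Governing: weld metal.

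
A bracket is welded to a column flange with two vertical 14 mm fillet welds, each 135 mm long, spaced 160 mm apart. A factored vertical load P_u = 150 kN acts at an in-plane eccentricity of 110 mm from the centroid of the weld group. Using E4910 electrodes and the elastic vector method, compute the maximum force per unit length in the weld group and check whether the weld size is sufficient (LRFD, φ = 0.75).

f_max ≈ 1280 N/mm; adequate

E49XX → F_EXX = 490 MPa.
Total weld length L_w = 270 mm. Treat welds as unit-width lines.
Polar moment about centroid: J = 2[d³/12 + d(b/2)²] = 2[135³/12 + 135×80²] = 2138000 mm³.
Direct shear f_v = P/L_w = 150×10³ / 270 = 555.6 N/mm (vertical).
Torsion M = P·e = 150×10³ × 110 = 16500000 N·mm.
Critical point at (x, y) = (80, 67.5) from centroid. f_tx = M·y/J = 520.9 N/mm; f_ty = M·x/J = 617.4 N/mm.
Resultant f_max = √[f_tx² + (f_v + f_ty)²] = √[520.9² + (555.6 + 617.4)²] = 1283 N/mm.
Capacity per unit length: φr_n = 0.75 × 0.6 × 490 × (0.707 × 14) = 2183 N/mm.
1283 ≤ 2183 → adequate.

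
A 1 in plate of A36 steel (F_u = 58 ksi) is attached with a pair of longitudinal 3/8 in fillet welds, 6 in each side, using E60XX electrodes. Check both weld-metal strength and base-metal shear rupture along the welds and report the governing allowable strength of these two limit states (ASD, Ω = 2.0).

E60XX → F_EXX = 60 ksi.
t_e = 0.707 × 0.375 = 0.2651 in; L = 12 in.
Weld metal: R_n/Ω = (1/2.0) × 0.6 × 60 × 0.2651 × 12 = 57.27 kips.
Base metal (shear rupture): R_n/Ω = (1/2.0) × 0.6 × 58 × 1 × 12 = 208.8 kips.
Governing: weld metal.

R_n/Ω ≈ 57.3 kips (weld metal governs)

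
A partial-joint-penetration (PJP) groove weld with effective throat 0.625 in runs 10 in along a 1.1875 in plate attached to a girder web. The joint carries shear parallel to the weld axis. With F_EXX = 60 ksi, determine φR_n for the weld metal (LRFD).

Effective throat (given) t_e = 0.625 in.
A_we = 0.625 × 10 = 6.25 in².
F_nw = 0.6 F_EXX = 36 ksi.
φR_n = 0.75 × 36 × 6.25 = 168.8 kip.

φR_n ≈ 169 kip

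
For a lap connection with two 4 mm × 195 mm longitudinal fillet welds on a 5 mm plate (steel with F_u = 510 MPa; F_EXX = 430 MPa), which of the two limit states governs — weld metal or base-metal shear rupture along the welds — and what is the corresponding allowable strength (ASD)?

t_e = 0.707 × 4 = 2.828 mm; L = 390 mm.
Weld metal: R_n/Ω = (1/2.0) × 0.6 × 430 × 2.828 × 390 × 10⁻³ = 142.3 kN.
Base metal (shear rupture): R_n/Ω = (1/2.0) × 0.6 × 510 × 5 × 390 × 10⁻³ = 298.4 kN.
Governing: weld metal.

R_n/Ω ≈ 142 kN (weld metal governs)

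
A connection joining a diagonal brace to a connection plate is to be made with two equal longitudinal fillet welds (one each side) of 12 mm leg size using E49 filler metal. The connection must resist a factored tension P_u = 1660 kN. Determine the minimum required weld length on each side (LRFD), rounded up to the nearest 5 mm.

L = 445 mm on each side

E49XX → F_EXX = 490 MPa.
Throat t_e = 0.707 × 12 = 8.484 mm.
φr_n = 0.75 × 0.6 × 490 × 8.484 × 10⁻³ = 1.871 kN/mm.
L_req = P_u / φr_n = 1660 / 1.871 = 887.4 mm total.
Per side: 887.4 / 2 = 443.7 mm.
Round up → use L = 445 mm on each side.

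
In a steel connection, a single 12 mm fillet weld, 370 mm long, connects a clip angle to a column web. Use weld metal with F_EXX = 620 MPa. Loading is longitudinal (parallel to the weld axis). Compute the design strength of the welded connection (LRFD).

Effective throat t_e = 0.707 × 12 = 8.484 mm.
Total length L = 370 mm; A_we = 8.484 × 370 = 3139 mm².
F_nw = 0.6 F_EXX = 0.6 × 620 = 372 MPa.
φR_n = 0.75 × 372 × 3139 × 10⁻³ = 875.8 kN.

φR_n ≈ 876 kN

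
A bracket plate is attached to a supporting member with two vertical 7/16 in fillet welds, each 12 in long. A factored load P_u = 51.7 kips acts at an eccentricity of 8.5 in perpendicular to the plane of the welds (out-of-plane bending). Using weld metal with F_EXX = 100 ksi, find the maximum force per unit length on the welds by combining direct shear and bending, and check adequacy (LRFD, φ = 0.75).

L_w = 2 × 12 = 24 in; section modulus (unit throat) S = 2 × L²/6 = 48 in².
Direct shear f_v = P/L_w = 51.7/24 = 2.154 kip/in.
Moment M = P × e = 51.7 × 8.5 = 439.45 kip·in; bending f_b = M/S = 9.155 kip/in.
f_max = √(f_v² + f_b²) = √(2.154² + 9.155²) = 9.405 kip/in.
φr_n = 0.75 × 0.6 × 100 × (0.707 × 0.4375) = 13.92 kip/in → adequate.

f_max ≈ 9.41 kip/in; adequate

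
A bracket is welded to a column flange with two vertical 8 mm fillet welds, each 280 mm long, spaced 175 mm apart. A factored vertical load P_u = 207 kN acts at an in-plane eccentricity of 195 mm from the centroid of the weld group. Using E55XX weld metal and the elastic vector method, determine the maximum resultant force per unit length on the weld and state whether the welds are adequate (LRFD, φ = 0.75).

f_max ≈ 1080 N/mm; adequate

E55XX → F_EXX = 550 MPa.
Total weld length L_w = 560 mm. Treat welds as unit-width lines.
Polar moment about centroid: J = 2[d³/12 + d(b/2)²] = 2[280³/12 + 280×87.5²] = 7946000 mm³.
Direct shear f_v = P/L_w = 207×10³ / 560 = 369.6 N/mm (vertical).
Torsion M = P·e = 207×10³ × 195 = 40365000 N·mm.
Critical point at (x, y) = (87.5, 140) from centroid. f_tx = M·y/J = 711.2 N/mm; f_ty = M·x/J = 444.5 N/mm.
Resultant f_max = √[f_tx² + (f_v + f_ty)²] = √[711.2² + (369.6 + 444.5)²] = 1081 N/mm.
Capacity per unit length: φr_n = 0.75 × 0.6 × 550 × (0.707 × 8) = 1400 N/mm.
1081 ≤ 1400 → adequate.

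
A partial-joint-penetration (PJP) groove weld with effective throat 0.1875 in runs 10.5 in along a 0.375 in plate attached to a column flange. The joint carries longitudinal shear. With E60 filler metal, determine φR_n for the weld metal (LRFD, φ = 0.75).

E60XX → F_EXX = 60 ksi.
Effective throat (given) t_e = 0.1875 in.
A_we = 0.1875 × 10.5 = 1.969 in².
F_nw = 0.6 F_EXX = 36 ksi.
φR_n = 0.75 × 36 × 1.969 = 53.16 kips.

φR_n ≈ 53.2 kips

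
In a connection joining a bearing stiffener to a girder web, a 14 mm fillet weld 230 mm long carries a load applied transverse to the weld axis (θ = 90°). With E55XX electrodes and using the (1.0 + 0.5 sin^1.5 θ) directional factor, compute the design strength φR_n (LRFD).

E55XX → F_EXX = 550 MPa.
t_e = 0.707 × 14 = 9.898 mm; A_we = 9.898 × 230 = 2277 mm².
Directional factor: 1.0 + 0.5 sin^1.5(90°) = 1.5.
F_nw = 0.6 × 550 × 1.5 = 495 MPa.
φR_n = 0.75 × 495 × 2277 × 10⁻³ = 845.2 kN.

φR_n ≈ 845 kN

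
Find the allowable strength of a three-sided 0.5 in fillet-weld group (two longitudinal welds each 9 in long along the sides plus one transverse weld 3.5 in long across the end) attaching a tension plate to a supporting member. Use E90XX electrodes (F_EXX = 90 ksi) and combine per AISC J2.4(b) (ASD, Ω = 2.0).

R_n/Ω ≈ 205 kips

t_e = 0.707 × 0.5 = 0.3535 in.
R_nwl = 0.6 × 90 × 0.3535 × 18 = 343.6 kips (longitudinal, 2 welds).
R_nwt = 0.6 × 90 × 0.3535 × 3.5 = 66.81 kips (transverse, base value).
(i) R_nwl + R_nwt = 410.4 kips; (ii) 0.85 R_nwl + 1.5 R_nwt = 392.3 kips.
R_n = max = 410.4 kips [governs: (i)]; R_n/Ω = 205.2 kips.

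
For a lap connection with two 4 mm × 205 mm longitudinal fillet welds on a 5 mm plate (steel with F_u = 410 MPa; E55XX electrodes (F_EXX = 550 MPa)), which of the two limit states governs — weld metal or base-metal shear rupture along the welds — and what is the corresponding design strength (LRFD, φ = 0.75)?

t_e = 0.707 × 4 = 2.828 mm; L = 410 mm.
Weld metal: φR_n = 0.75 × 0.6 × 550 × 2.828 × 410 × 10⁻³ = 287 kN.
Base metal (shear rupture): φR_n = 0.75 × 0.6 × 410 × 5 × 410 × 10⁻³ = 378.2 kN.
Governing: weld metal.

φR_n ≈ 287 kN (weld metal governs)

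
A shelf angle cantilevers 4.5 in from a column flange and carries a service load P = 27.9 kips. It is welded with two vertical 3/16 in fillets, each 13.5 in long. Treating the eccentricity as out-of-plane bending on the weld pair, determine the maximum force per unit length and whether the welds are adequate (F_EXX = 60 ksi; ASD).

L_w = 2 × 13.5 = 27 in; section modulus (unit throat) S = 2 × L²/6 = 60.75 in².
Direct shear f_v = P/L_w = 27.9/27 = 1.033 kip/in.
Moment M = P × e = 27.9 × 4.5 = 125.55 kip·in; bending f_b = M/S = 2.067 kip/in.
f_max = √(f_v² + f_b²) = √(1.033² + 2.067²) = 2.311 kip/in.
r_n/Ω = (1/2.0) × 0.6 × 60 × (0.707 × 0.1875) = 2.386 kip/in → adequate.

f_max ≈ 2.31 kip/in; adequate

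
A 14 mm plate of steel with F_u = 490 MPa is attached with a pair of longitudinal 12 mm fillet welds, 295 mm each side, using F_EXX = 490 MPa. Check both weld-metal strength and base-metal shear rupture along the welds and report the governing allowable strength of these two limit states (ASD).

t_e = 0.707 × 12 = 8.484 mm; L = 590 mm.
Weld metal: R_n/Ω = (1/2.0) × 0.6 × 490 × 8.484 × 590 × 10⁻³ = 735.8 kN.
Base metal (shear rupture): R_n/Ω = (1/2.0) × 0.6 × 490 × 14 × 590 × 10⁻³ = 1214 kN.
Governing: weld metal.

R_n/Ω ≈ 736 kN (weld metal governs)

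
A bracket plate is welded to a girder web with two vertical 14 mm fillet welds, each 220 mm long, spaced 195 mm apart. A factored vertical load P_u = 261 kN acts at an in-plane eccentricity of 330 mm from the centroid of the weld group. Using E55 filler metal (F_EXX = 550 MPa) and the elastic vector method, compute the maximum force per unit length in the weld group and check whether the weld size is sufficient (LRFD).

f_max ≈ 2560 N/mm; NOT adequate

Total weld length L_w = 440 mm. Treat welds as unit-width lines.
Polar moment about centroid: J = 2[d³/12 + d(b/2)²] = 2[220³/12 + 220×97.5²] = 5957000 mm³.
Direct shear f_v = P/L_w = 261×10³ / 440 = 593.2 N/mm (vertical).
Torsion M = P·e = 261×10³ × 330 = 86130000 N·mm.
Critical point at (x, y) = (97.5, 110) from centroid. f_tx = M·y/J = 1590 N/mm; f_ty = M·x/J = 1410 N/mm.
Resultant f_max = √[f_tx² + (f_v + f_ty)²] = √[1590² + (593.2 + 1410)²] = 2557 N/mm.
Capacity per unit length: φr_n = 0.75 × 0.6 × 550 × (0.707 × 14) = 2450 N/mm.
2557 > 2450 → NOT adequate.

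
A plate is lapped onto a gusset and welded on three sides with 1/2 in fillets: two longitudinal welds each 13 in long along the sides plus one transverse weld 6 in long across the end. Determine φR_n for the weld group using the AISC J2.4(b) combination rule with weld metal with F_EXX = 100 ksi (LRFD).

t_e = 0.707 × 0.5 = 0.3535 in.
R_nwl = 0.6 × 100 × 0.3535 × 26 = 551.5 kips (longitudinal, 2 welds).
R_nwt = 0.6 × 100 × 0.3535 × 6 = 127.3 kips (transverse, base value).
(i) R_nwl + R_nwt = 678.7 kips; (ii) 0.85 R_nwl + 1.5 R_nwt = 659.6 kips.
R_n = max = 678.7 kips [governs: (i)]; φR_n = 509 kips.

φR_n ≈ 509 kips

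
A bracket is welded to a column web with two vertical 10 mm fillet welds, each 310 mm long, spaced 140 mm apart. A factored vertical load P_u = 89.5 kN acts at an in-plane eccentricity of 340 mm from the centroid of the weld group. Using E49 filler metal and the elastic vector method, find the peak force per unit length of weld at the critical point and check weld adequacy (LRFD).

f_max ≈ 718 N/mm; adequate

E49XX → F_EXX = 490 MPa.
Total weld length L_w = 620 mm. Treat welds as unit-width lines.
Polar moment about centroid: J = 2[d³/12 + d(b/2)²] = 2[310³/12 + 310×70²] = 8003000 mm³.
Direct shear f_v = P/L_w = 89.5×10³ / 620 = 144.4 N/mm (vertical).
Torsion M = P·e = 89.5×10³ × 340 = 30430000 N·mm.
Critical point at (x, y) = (70, 155) from centroid. f_tx = M·y/J = 589.3 N/mm; f_ty = M·x/J = 266.2 N/mm.
Resultant f_max = √[f_tx² + (f_v + f_ty)²] = √[589.3² + (144.4 + 266.2)²] = 718.2 N/mm.
Capacity per unit length: φr_n = 0.75 × 0.6 × 490 × (0.707 × 10) = 1559 N/mm.
718.2 ≤ 1559 → adequate.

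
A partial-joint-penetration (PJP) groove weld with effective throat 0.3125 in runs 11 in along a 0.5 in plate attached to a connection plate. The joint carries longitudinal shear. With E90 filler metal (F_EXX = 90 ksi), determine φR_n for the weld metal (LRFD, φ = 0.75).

Effective throat (given) t_e = 0.3125 in.
A_we = 0.3125 × 11 = 3.438 in².
F_nw = 0.6 F_EXX = 54 ksi.
φR_n = 0.75 × 54 × 3.438 = 139.2 kip.

φR_n ≈ 139 kip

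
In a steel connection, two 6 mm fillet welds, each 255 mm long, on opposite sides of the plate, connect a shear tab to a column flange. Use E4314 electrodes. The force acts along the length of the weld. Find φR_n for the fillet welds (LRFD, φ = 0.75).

E43XX → F_EXX = 430 MPa.
Effective throat t_e = 0.707 × 6 = 4.242 mm.
Total length L = 510 mm; A_we = 4.242 × 510 = 2163 mm².
F_nw = 0.6 F_EXX = 0.6 × 430 = 258 MPa.
φR_n = 0.75 × 258 × 2163 × 10⁻³ = 418.6 kN.

φR_n ≈ 419 kN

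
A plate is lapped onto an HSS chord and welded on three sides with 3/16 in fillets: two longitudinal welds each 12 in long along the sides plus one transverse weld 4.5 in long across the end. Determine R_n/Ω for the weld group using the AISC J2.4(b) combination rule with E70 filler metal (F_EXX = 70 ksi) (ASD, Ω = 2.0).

t_e = 0.707 × 0.1875 = 0.1326 in.
R_nwl = 0.6 × 70 × 0.1326 × 24 = 133.6 kips (longitudinal, 2 welds).
R_nwt = 0.6 × 70 × 0.1326 × 4.5 = 25.05 kips (transverse, base value).
(i) R_nwl + R_nwt = 158.7 kips; (ii) 0.85 R_nwl + 1.5 R_nwt = 151.2 kips.
R_n = max = 158.7 kips [governs: (i)]; R_n/Ω = 79.34 kips.

R_n/Ω ≈ 79.3 kips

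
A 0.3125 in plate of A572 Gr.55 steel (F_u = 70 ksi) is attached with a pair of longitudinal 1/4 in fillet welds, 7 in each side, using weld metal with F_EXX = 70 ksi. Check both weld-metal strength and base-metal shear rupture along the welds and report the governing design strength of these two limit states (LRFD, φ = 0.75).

t_e = 0.707 × 0.25 = 0.1767 in; L = 14 in.
Weld metal: φR_n = 0.75 × 0.6 × 70 × 0.1767 × 14 = 77.95 kips.
Base metal (shear rupture): φR_n = 0.75 × 0.6 × 70 × 0.3125 × 14 = 137.8 kips.
Governing: weld metal.

φR_n ≈ 77.9 kips (weld metal governs)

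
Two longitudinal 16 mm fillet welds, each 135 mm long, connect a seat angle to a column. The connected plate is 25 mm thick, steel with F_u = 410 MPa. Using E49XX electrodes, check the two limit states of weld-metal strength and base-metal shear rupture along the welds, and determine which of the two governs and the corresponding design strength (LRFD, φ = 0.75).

φR_n ≈ 673 kN (weld metal governs)

E49XX → F_EXX = 490 MPa.
t_e = 0.707 × 16 = 11.31 mm; L = 270 mm.
Weld metal: φR_n = 0.75 × 0.6 × 490 × 11.31 × 270 × 10⁻³ = 673.5 kN.
Base metal (shear rupture): φR_n = 0.75 × 0.6 × 410 × 25 × 270 × 10⁻³ = 1245 kN.
Governing: weld metal.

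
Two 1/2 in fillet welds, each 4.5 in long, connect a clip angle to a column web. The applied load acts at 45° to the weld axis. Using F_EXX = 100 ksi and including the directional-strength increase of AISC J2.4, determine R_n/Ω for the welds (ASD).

R_n/Ω ≈ 124 kip

t_e = 0.707 × 0.5 = 0.3535 in; A_we = 0.3535 × 9 = 3.181 in².
Directional factor: 1.0 + 0.5 sin^1.5(45°) = 1.297.
F_nw = 0.6 × 100 × 1.297 = 77.84 ksi.
R_n/Ω = (77.84 × 3.181) / 2.0 = 123.8 kip.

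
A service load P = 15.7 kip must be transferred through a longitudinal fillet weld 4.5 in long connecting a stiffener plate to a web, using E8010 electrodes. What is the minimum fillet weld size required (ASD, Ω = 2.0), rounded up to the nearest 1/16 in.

E80XX → F_EXX = 80 ksi.
Total weld length L = 4.5 in.
Required throat t_e = P × Ω / (0.6 F_EXX × L) = 15.7 × 2.0 / (0.6 × 80 × 4.5) = 0.1454 in.
Required leg w = t_e / 0.707 = 0.2056 in → use 1/4 in.

w = 1/4 in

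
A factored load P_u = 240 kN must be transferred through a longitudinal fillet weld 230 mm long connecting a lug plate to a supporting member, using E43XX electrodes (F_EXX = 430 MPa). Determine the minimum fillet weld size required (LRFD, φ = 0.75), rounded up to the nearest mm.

Total weld length L = 230 mm.
Required throat t_e = P_u / (φ × 0.6 F_EXX × L) = 240 / (0.75 × 0.6 × 430 × 230 × 10⁻³) = 5.393 mm.
Required leg w = t_e / 0.707 = 7.628 mm → use 8 mm.

w = 8 mm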